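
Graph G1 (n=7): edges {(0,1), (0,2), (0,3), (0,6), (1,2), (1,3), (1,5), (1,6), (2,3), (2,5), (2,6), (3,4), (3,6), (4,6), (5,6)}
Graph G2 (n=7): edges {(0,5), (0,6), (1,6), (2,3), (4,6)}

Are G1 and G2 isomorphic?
No, not isomorphic

The graphs are NOT isomorphic.

Connected components of G1: 1 component(s) with vertex sets [[0, 1, 2, 3, 4, 5, 6]], sizes [7].
Connected components of G2: 2 component(s) with vertex sets [[2, 3], [0, 1, 4, 5, 6]], sizes [2, 5].
The number of connected components (and the multiset of component sizes) is an isomorphism invariant — an isomorphism maps each component of G1 bijectively onto a component of G2. Since G1 has 1 component(s) and G2 has 2, they cannot be isomorphic.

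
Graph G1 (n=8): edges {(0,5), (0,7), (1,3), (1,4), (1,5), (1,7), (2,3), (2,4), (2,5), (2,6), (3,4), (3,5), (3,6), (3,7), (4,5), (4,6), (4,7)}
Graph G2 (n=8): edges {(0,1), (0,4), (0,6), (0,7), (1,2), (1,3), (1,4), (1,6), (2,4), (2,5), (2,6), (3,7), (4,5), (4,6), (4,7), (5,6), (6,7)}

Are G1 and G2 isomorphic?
Yes, isomorphic

The graphs are isomorphic.
One valid mapping φ: V(G1) → V(G2): 0→3, 1→0, 2→2, 3→4, 4→6, 5→1, 6→5, 7→7

Verify φ preserves adjacency — for each edge of G1, its image is an edge of G2:
  (0,5) → (φ(0),φ(5)) = (1,3) ∈ E(G2) ✓
  (0,7) → (φ(0),φ(7)) = (3,7) ∈ E(G2) ✓
  (1,3) → (φ(1),φ(3)) = (0,4) ∈ E(G2) ✓
  (1,4) → (φ(1),φ(4)) = (0,6) ∈ E(G2) ✓
  (1,5) → (φ(1),φ(5)) = (0,1) ∈ E(G2) ✓
  (1,7) → (φ(1),φ(7)) = (0,7) ∈ E(G2) ✓
  (2,3) → (φ(2),φ(3)) = (2,4) ∈ E(G2) ✓
  (2,4) → (φ(2),φ(4)) = (2,6) ∈ E(G2) ✓
  (2,5) → (φ(2),φ(5)) = (1,2) ∈ E(G2) ✓
  (2,6) → (φ(2),φ(6)) = (2,5) ∈ E(G2) ✓
  (3,4) → (φ(3),φ(4)) = (4,6) ∈ E(G2) ✓
  (3,5) → (φ(3),φ(5)) = (1,4) ∈ E(G2) ✓
  (3,6) → (φ(3),φ(6)) = (4,5) ∈ E(G2) ✓
  (3,7) → (φ(3),φ(7)) = (4,7) ∈ E(G2) ✓
  (4,5) → (φ(4),φ(5)) = (1,6) ∈ E(G2) ✓
  (4,6) → (φ(4),φ(6)) = (5,6) ∈ E(G2) ✓
  (4,7) → (φ(4),φ(7)) = (6,7) ∈ E(G2) ✓
All 17 edges of G1 map to edges of G2, and |E(G1)| = |E(G2)| = 17, so φ is a bijection on edges as well as vertices. Hence G1 ≅ G2.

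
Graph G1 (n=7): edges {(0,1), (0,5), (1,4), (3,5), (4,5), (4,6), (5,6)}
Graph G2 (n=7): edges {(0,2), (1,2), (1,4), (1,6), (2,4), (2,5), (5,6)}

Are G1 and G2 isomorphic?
Yes, isomorphic

The graphs are isomorphic.
One valid mapping φ: V(G1) → V(G2): 0→5, 1→6, 2→3, 3→0, 4→1, 5→2, 6→4

Verify φ preserves adjacency — for each edge of G1, its image is an edge of G2:
  (0,1) → (φ(0),φ(1)) = (5,6) ∈ E(G2) ✓
  (0,5) → (φ(0),φ(5)) = (2,5) ∈ E(G2) ✓
  (1,4) → (φ(1),φ(4)) = (1,6) ∈ E(G2) ✓
  (3,5) → (φ(3),φ(5)) = (0,2) ∈ E(G2) ✓
  (4,5) → (φ(4),φ(5)) = (1,2) ∈ E(G2) ✓
  (4,6) → (φ(4),φ(6)) = (1,4) ∈ E(G2) ✓
  (5,6) → (φ(5),φ(6)) = (2,4) ∈ E(G2) ✓
All 7 edges of G1 map to edges of G2, and |E(G1)| = |E(G2)| = 7, so φ is a bijection on edges as well as vertices. Hence G1 ≅ G2.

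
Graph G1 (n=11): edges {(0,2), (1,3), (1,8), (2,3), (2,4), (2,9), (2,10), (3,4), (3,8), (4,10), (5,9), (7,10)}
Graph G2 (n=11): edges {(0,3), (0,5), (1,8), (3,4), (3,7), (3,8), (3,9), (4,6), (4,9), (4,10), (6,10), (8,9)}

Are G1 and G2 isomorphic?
Yes, isomorphic

The graphs are isomorphic.
One valid mapping φ: V(G1) → V(G2): 0→7, 1→10, 2→3, 3→4, 4→9, 5→5, 6→2, 7→1, 8→6, 9→0, 10→8

Verify φ preserves adjacency — for each edge of G1, its image is an edge of G2:
  (0,2) → (φ(0),φ(2)) = (3,7) ∈ E(G2) ✓
  (1,3) → (φ(1),φ(3)) = (4,10) ∈ E(G2) ✓
  (1,8) → (φ(1),φ(8)) = (6,10) ∈ E(G2) ✓
  (2,3) → (φ(2),φ(3)) = (3,4) ∈ E(G2) ✓
  (2,4) → (φ(2),φ(4)) = (3,9) ∈ E(G2) ✓
  (2,9) → (φ(2),φ(9)) = (0,3) ∈ E(G2) ✓
  (2,10) → (φ(2),φ(10)) = (3,8) ∈ E(G2) ✓
  (3,4) → (φ(3),φ(4)) = (4,9) ∈ E(G2) ✓
  (3,8) → (φ(3),φ(8)) = (4,6) ∈ E(G2) ✓
  (4,10) → (φ(4),φ(10)) = (8,9) ∈ E(G2) ✓
  (5,9) → (φ(5),φ(9)) = (0,5) ∈ E(G2) ✓
  (7,10) → (φ(7),φ(10)) = (1,8) ∈ E(G2) ✓
All 12 edges of G1 map to edges of G2, and |E(G1)| = |E(G2)| = 12, so φ is a bijection on edges as well as vertices. Hence G1 ≅ G2.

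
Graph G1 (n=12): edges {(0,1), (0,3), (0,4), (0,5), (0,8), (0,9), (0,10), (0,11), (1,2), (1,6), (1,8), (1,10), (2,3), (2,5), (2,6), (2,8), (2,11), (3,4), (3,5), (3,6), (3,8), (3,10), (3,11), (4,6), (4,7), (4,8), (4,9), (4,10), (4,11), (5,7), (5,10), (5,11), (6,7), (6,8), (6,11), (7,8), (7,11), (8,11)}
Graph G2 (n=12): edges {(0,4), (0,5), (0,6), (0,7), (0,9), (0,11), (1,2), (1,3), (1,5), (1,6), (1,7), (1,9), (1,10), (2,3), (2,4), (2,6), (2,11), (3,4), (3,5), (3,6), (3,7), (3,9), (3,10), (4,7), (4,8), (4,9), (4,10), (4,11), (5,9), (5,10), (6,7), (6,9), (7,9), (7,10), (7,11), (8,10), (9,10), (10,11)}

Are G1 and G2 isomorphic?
Yes, isomorphic

The graphs are isomorphic.
One valid mapping φ: V(G1) → V(G2): 0→4, 1→2, 2→6, 3→7, 4→10, 5→0, 6→1, 7→5, 8→3, 9→8, 10→11, 11→9

Verify φ preserves adjacency — for each edge of G1, its image is an edge of G2:
  (0,1) → (φ(0),φ(1)) = (2,4) ∈ E(G2) ✓
  (0,3) → (φ(0),φ(3)) = (4,7) ∈ E(G2) ✓
  (0,4) → (φ(0),φ(4)) = (4,10) ∈ E(G2) ✓
  (0,5) → (φ(0),φ(5)) = (0,4) ∈ E(G2) ✓
  (0,8) → (φ(0),φ(8)) = (3,4) ∈ E(G2) ✓
  (0,9) → (φ(0),φ(9)) = (4,8) ∈ E(G2) ✓
  (0,10) → (φ(0),φ(10)) = (4,11) ∈ E(G2) ✓
  (0,11) → (φ(0),φ(11)) = (4,9) ∈ E(G2) ✓
  (1,2) → (φ(1),φ(2)) = (2,6) ∈ E(G2) ✓
  (1,6) → (φ(1),φ(6)) = (1,2) ∈ E(G2) ✓
  (1,8) → (φ(1),φ(8)) = (2,3) ∈ E(G2) ✓
  (1,10) → (φ(1),φ(10)) = (2,11) ∈ E(G2) ✓
  (2,3) → (φ(2),φ(3)) = (6,7) ∈ E(G2) ✓
  (2,5) → (φ(2),φ(5)) = (0,6) ∈ E(G2) ✓
  (2,6) → (φ(2),φ(6)) = (1,6) ∈ E(G2) ✓
  (2,8) → (φ(2),φ(8)) = (3,6) ∈ E(G2) ✓
  (2,11) → (φ(2),φ(11)) = (6,9) ∈ E(G2) ✓
  (3,4) → (φ(3),φ(4)) = (7,10) ∈ E(G2) ✓
  (3,5) → (φ(3),φ(5)) = (0,7) ∈ E(G2) ✓
  (3,6) → (φ(3),φ(6)) = (1,7) ∈ E(G2) ✓
  (3,8) → (φ(3),φ(8)) = (3,7) ∈ E(G2) ✓
  (3,10) → (φ(3),φ(10)) = (7,11) ∈ E(G2) ✓
  (3,11) → (φ(3),φ(11)) = (7,9) ∈ E(G2) ✓
  (4,6) → (φ(4),φ(6)) = (1,10) ∈ E(G2) ✓
  (4,7) → (φ(4),φ(7)) = (5,10) ∈ E(G2) ✓
  (4,8) → (φ(4),φ(8)) = (3,10) ∈ E(G2) ✓
  (4,9) → (φ(4),φ(9)) = (8,10) ∈ E(G2) ✓
  (4,10) → (φ(4),φ(10)) = (10,11) ∈ E(G2) ✓
  (4,11) → (φ(4),φ(11)) = (9,10) ∈ E(G2) ✓
  (5,7) → (φ(5),φ(7)) = (0,5) ∈ E(G2) ✓
  (5,10) → (φ(5),φ(10)) = (0,11) ∈ E(G2) ✓
  (5,11) → (φ(5),φ(11)) = (0,9) ∈ E(G2) ✓
  (6,7) → (φ(6),φ(7)) = (1,5) ∈ E(G2) ✓
  (6,8) → (φ(6),φ(8)) = (1,3) ∈ E(G2) ✓
  (6,11) → (φ(6),φ(11)) = (1,9) ∈ E(G2) ✓
  (7,8) → (φ(7),φ(8)) = (3,5) ∈ E(G2) ✓
  (7,11) → (φ(7),φ(11)) = (5,9) ∈ E(G2) ✓
  (8,11) → (φ(8),φ(11)) = (3,9) ∈ E(G2) ✓
All 38 edges of G1 map to edges of G2, and |E(G1)| = |E(G2)| = 38, so φ is a bijection on edges as well as vertices. Hence G1 ≅ G2.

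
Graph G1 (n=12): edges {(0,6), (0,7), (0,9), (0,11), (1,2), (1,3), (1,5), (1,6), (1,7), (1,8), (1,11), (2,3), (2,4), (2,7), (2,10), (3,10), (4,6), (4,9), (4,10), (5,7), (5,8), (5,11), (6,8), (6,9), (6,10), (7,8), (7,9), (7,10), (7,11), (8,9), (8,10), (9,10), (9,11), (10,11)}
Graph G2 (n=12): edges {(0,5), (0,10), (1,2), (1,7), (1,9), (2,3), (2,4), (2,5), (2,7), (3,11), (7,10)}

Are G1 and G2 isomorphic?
No, not isomorphic

The graphs are NOT isomorphic.

Connected components of G1: 1 component(s) with vertex sets [[0, 1, 2, 3, 4, 5, 6, 7, 8, 9, 10, 11]], sizes [12].
Connected components of G2: 3 component(s) with vertex sets [[6], [8], [0, 1, 2, 3, 4, 5, 7, 9, 10, 11]], sizes [1, 1, 10].
The number of connected components (and the multiset of component sizes) is an isomorphism invariant — an isomorphism maps each component of G1 bijectively onto a component of G2. Since G1 has 1 component(s) and G2 has 3, they cannot be isomorphic.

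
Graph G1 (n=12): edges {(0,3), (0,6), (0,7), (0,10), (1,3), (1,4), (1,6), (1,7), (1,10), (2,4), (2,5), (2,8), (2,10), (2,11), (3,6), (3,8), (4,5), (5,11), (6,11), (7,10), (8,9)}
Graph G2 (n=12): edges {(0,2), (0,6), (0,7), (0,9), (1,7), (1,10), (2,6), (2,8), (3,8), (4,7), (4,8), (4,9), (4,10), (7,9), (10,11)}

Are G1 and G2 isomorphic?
No, not isomorphic

The graphs are NOT isomorphic.

Connected components of G1: 1 component(s) with vertex sets [[0, 1, 2, 3, 4, 5, 6, 7, 8, 9, 10, 11]], sizes [12].
Connected components of G2: 2 component(s) with vertex sets [[5], [0, 1, 2, 3, 4, 6, 7, 8, 9, 10, 11]], sizes [1, 11].
The number of connected components (and the multiset of component sizes) is an isomorphism invariant — an isomorphism maps each component of G1 bijectively onto a component of G2. Since G1 has 1 component(s) and G2 has 2, they cannot be isomorphic.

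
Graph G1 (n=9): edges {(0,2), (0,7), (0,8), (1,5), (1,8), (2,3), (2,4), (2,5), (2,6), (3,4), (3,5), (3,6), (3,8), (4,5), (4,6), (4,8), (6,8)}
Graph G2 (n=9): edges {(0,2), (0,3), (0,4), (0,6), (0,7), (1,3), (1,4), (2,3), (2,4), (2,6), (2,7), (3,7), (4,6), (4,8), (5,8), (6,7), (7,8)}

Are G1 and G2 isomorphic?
Yes, isomorphic

The graphs are isomorphic.
One valid mapping φ: V(G1) → V(G2): 0→8, 1→1, 2→7, 3→2, 4→0, 5→3, 6→6, 7→5, 8→4

Verify φ preserves adjacency — for each edge of G1, its image is an edge of G2:
  (0,2) → (φ(0),φ(2)) = (7,8) ∈ E(G2) ✓
  (0,7) → (φ(0),φ(7)) = (5,8) ∈ E(G2) ✓
  (0,8) → (φ(0),φ(8)) = (4,8) ∈ E(G2) ✓
  (1,5) → (φ(1),φ(5)) = (1,3) ∈ E(G2) ✓
  (1,8) → (φ(1),φ(8)) = (1,4) ∈ E(G2) ✓
  (2,3) → (φ(2),φ(3)) = (2,7) ∈ E(G2) ✓
  (2,4) → (φ(2),φ(4)) = (0,7) ∈ E(G2) ✓
  (2,5) → (φ(2),φ(5)) = (3,7) ∈ E(G2) ✓
  (2,6) → (φ(2),φ(6)) = (6,7) ∈ E(G2) ✓
  (3,4) → (φ(3),φ(4)) = (0,2) ∈ E(G2) ✓
  (3,5) → (φ(3),φ(5)) = (2,3) ∈ E(G2) ✓
  (3,6) → (φ(3),φ(6)) = (2,6) ∈ E(G2) ✓
  (3,8) → (φ(3),φ(8)) = (2,4) ∈ E(G2) ✓
  (4,5) → (φ(4),φ(5)) = (0,3) ∈ E(G2) ✓
  (4,6) → (φ(4),φ(6)) = (0,6) ∈ E(G2) ✓
  (4,8) → (φ(4),φ(8)) = (0,4) ∈ E(G2) ✓
  (6,8) → (φ(6),φ(8)) = (4,6) ∈ E(G2) ✓
All 17 edges of G1 map to edges of G2, and |E(G1)| = |E(G2)| = 17, so φ is a bijection on edges as well as vertices. Hence G1 ≅ G2.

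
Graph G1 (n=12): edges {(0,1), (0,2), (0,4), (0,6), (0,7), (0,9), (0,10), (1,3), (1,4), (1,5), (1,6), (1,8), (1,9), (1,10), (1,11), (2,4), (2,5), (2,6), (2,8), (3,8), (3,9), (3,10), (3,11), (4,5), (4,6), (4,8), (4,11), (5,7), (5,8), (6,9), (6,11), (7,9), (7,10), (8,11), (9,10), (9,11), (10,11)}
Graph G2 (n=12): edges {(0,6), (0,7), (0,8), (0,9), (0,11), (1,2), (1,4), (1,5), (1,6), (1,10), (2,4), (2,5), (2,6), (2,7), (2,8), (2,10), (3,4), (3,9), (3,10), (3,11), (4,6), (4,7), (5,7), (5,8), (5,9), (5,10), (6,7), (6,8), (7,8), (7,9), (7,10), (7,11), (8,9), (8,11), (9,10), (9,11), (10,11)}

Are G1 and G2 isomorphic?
Yes, isomorphic

The graphs are isomorphic.
One valid mapping φ: V(G1) → V(G2): 0→10, 1→7, 2→1, 3→0, 4→2, 5→4, 6→5, 7→3, 8→6, 9→9, 10→11, 11→8

Verify φ preserves adjacency — for each edge of G1, its image is an edge of G2:
  (0,1) → (φ(0),φ(1)) = (7,10) ∈ E(G2) ✓
  (0,2) → (φ(0),φ(2)) = (1,10) ∈ E(G2) ✓
  (0,4) → (φ(0),φ(4)) = (2,10) ∈ E(G2) ✓
  (0,6) → (φ(0),φ(6)) = (5,10) ∈ E(G2) ✓
  (0,7) → (φ(0),φ(7)) = (3,10) ∈ E(G2) ✓
  (0,9) → (φ(0),φ(9)) = (9,10) ∈ E(G2) ✓
  (0,10) → (φ(0),φ(10)) = (10,11) ∈ E(G2) ✓
  (1,3) → (φ(1),φ(3)) = (0,7) ∈ E(G2) ✓
  (1,4) → (φ(1),φ(4)) = (2,7) ∈ E(G2) ✓
  (1,5) → (φ(1),φ(5)) = (4,7) ∈ E(G2) ✓
  (1,6) → (φ(1),φ(6)) = (5,7) ∈ E(G2) ✓
  (1,8) → (φ(1),φ(8)) = (6,7) ∈ E(G2) ✓
  (1,9) → (φ(1),φ(9)) = (7,9) ∈ E(G2) ✓
  (1,10) → (φ(1),φ(10)) = (7,11) ∈ E(G2) ✓
  (1,11) → (φ(1),φ(11)) = (7,8) ∈ E(G2) ✓
  (2,4) → (φ(2),φ(4)) = (1,2) ∈ E(G2) ✓
  (2,5) → (φ(2),φ(5)) = (1,4) ∈ E(G2) ✓
  (2,6) → (φ(2),φ(6)) = (1,5) ∈ E(G2) ✓
  (2,8) → (φ(2),φ(8)) = (1,6) ∈ E(G2) ✓
  (3,8) → (φ(3),φ(8)) = (0,6) ∈ E(G2) ✓
  (3,9) → (φ(3),φ(9)) = (0,9) ∈ E(G2) ✓
  (3,10) → (φ(3),φ(10)) = (0,11) ∈ E(G2) ✓
  (3,11) → (φ(3),φ(11)) = (0,8) ∈ E(G2) ✓
  (4,5) → (φ(4),φ(5)) = (2,4) ∈ E(G2) ✓
  (4,6) → (φ(4),φ(6)) = (2,5) ∈ E(G2) ✓
  (4,8) → (φ(4),φ(8)) = (2,6) ∈ E(G2) ✓
  (4,11) → (φ(4),φ(11)) = (2,8) ∈ E(G2) ✓
  (5,7) → (φ(5),φ(7)) = (3,4) ∈ E(G2) ✓
  (5,8) → (φ(5),φ(8)) = (4,6) ∈ E(G2) ✓
  (6,9) → (φ(6),φ(9)) = (5,9) ∈ E(G2) ✓
  (6,11) → (φ(6),φ(11)) = (5,8) ∈ E(G2) ✓
  (7,9) → (φ(7),φ(9)) = (3,9) ∈ E(G2) ✓
  (7,10) → (φ(7),φ(10)) = (3,11) ∈ E(G2) ✓
  (8,11) → (φ(8),φ(11)) = (6,8) ∈ E(G2) ✓
  (9,10) → (φ(9),φ(10)) = (9,11) ∈ E(G2) ✓
  (9,11) → (φ(9),φ(11)) = (8,9) ∈ E(G2) ✓
  (10,11) → (φ(10),φ(11)) = (8,11) ∈ E(G2) ✓
All 37 edges of G1 map to edges of G2, and |E(G1)| = |E(G2)| = 37, so φ is a bijection on edges as well as vertices. Hence G1 ≅ G2.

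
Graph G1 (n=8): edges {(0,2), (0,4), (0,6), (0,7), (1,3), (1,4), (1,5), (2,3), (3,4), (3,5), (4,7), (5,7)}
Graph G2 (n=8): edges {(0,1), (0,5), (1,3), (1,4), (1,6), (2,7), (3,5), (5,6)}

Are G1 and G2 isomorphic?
No, not isomorphic

The graphs are NOT isomorphic.

Connected components of G1: 1 component(s) with vertex sets [[0, 1, 2, 3, 4, 5, 6, 7]], sizes [8].
Connected components of G2: 2 component(s) with vertex sets [[2, 7], [0, 1, 3, 4, 5, 6]], sizes [2, 6].
The number of connected components (and the multiset of component sizes) is an isomorphism invariant — an isomorphism maps each component of G1 bijectively onto a component of G2. Since G1 has 1 component(s) and G2 has 2, they cannot be isomorphic.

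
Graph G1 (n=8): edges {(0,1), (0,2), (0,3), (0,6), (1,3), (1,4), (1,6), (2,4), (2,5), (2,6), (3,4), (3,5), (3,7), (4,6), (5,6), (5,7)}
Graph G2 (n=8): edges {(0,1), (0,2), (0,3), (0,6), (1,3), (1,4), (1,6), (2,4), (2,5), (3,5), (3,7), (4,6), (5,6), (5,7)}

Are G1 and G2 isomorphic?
No, not isomorphic

The graphs are NOT isomorphic.

Counting edges: G1 has 16 edge(s); G2 has 14 edge(s).
Edge count is an isomorphism invariant (a bijection on vertices induces a bijection on edges), so differing edge counts rule out isomorphism.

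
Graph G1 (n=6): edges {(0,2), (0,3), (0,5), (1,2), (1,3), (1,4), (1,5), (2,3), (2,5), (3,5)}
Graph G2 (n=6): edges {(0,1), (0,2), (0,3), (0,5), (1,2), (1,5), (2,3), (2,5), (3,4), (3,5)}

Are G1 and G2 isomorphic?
Yes, isomorphic

The graphs are isomorphic.
One valid mapping φ: V(G1) → V(G2): 0→1, 1→3, 2→5, 3→2, 4→4, 5→0

Verify φ preserves adjacency — for each edge of G1, its image is an edge of G2:
  (0,2) → (φ(0),φ(2)) = (1,5) ∈ E(G2) ✓
  (0,3) → (φ(0),φ(3)) = (1,2) ∈ E(G2) ✓
  (0,5) → (φ(0),φ(5)) = (0,1) ∈ E(G2) ✓
  (1,2) → (φ(1),φ(2)) = (3,5) ∈ E(G2) ✓
  (1,3) → (φ(1),φ(3)) = (2,3) ∈ E(G2) ✓
  (1,4) → (φ(1),φ(4)) = (3,4) ∈ E(G2) ✓
  (1,5) → (φ(1),φ(5)) = (0,3) ∈ E(G2) ✓
  (2,3) → (φ(2),φ(3)) = (2,5) ∈ E(G2) ✓
  (2,5) → (φ(2),φ(5)) = (0,5) ∈ E(G2) ✓
  (3,5) → (φ(3),φ(5)) = (0,2) ∈ E(G2) ✓
All 10 edges of G1 map to edges of G2, and |E(G1)| = |E(G2)| = 10, so φ is a bijection on edges as well as vertices. Hence G1 ≅ G2.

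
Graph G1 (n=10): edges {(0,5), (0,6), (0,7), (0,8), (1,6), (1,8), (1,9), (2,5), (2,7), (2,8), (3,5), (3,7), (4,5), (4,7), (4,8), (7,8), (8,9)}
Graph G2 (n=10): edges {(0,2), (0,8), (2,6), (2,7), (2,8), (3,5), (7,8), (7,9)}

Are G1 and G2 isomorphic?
No, not isomorphic

The graphs are NOT isomorphic.

Connected components of G1: 1 component(s) with vertex sets [[0, 1, 2, 3, 4, 5, 6, 7, 8, 9]], sizes [10].
Connected components of G2: 4 component(s) with vertex sets [[1], [4], [3, 5], [0, 2, 6, 7, 8, 9]], sizes [1, 1, 2, 6].
The number of connected components (and the multiset of component sizes) is an isomorphism invariant — an isomorphism maps each component of G1 bijectively onto a component of G2. Since G1 has 1 component(s) and G2 has 4, they cannot be isomorphic.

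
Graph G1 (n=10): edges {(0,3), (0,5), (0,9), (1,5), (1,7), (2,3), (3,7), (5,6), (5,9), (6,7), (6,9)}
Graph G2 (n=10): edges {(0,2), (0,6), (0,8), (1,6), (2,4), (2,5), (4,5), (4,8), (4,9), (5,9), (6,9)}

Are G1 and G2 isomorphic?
Yes, isomorphic

The graphs are isomorphic.
One valid mapping φ: V(G1) → V(G2): 0→9, 1→8, 2→1, 3→6, 4→7, 5→4, 6→2, 7→0, 8→3, 9→5

Verify φ preserves adjacency — for each edge of G1, its image is an edge of G2:
  (0,3) → (φ(0),φ(3)) = (6,9) ∈ E(G2) ✓
  (0,5) → (φ(0),φ(5)) = (4,9) ∈ E(G2) ✓
  (0,9) → (φ(0),φ(9)) = (5,9) ∈ E(G2) ✓
  (1,5) → (φ(1),φ(5)) = (4,8) ∈ E(G2) ✓
  (1,7) → (φ(1),φ(7)) = (0,8) ∈ E(G2) ✓
  (2,3) → (φ(2),φ(3)) = (1,6) ∈ E(G2) ✓
  (3,7) → (φ(3),φ(7)) = (0,6) ∈ E(G2) ✓
  (5,6) → (φ(5),φ(6)) = (2,4) ∈ E(G2) ✓
  (5,9) → (φ(5),φ(9)) = (4,5) ∈ E(G2) ✓
  (6,7) → (φ(6),φ(7)) = (0,2) ∈ E(G2) ✓
  (6,9) → (φ(6),φ(9)) = (2,5) ∈ E(G2) ✓
All 11 edges of G1 map to edges of G2, and |E(G1)| = |E(G2)| = 11, so φ is a bijection on edges as well as vertices. Hence G1 ≅ G2.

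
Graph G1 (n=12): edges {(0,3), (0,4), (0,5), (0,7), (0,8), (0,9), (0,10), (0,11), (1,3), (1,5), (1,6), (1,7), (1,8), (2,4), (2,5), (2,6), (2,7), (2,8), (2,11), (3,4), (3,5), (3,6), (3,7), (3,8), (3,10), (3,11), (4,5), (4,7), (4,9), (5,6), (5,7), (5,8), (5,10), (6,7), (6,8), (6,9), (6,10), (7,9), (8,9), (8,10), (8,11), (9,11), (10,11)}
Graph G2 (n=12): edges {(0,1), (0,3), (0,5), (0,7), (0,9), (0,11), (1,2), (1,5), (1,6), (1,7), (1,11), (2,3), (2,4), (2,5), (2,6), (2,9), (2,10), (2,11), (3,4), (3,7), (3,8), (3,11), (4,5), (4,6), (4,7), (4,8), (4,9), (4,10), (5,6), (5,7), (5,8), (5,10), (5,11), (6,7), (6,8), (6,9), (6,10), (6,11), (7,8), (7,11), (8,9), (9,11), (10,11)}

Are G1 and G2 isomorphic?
Yes, isomorphic

The graphs are isomorphic.
One valid mapping φ: V(G1) → V(G2): 0→7, 1→10, 2→9, 3→5, 4→8, 5→6, 6→2, 7→4, 8→11, 9→3, 10→1, 11→0

Verify φ preserves adjacency — for each edge of G1, its image is an edge of G2:
  (0,3) → (φ(0),φ(3)) = (5,7) ∈ E(G2) ✓
  (0,4) → (φ(0),φ(4)) = (7,8) ∈ E(G2) ✓
  (0,5) → (φ(0),φ(5)) = (6,7) ∈ E(G2) ✓
  (0,7) → (φ(0),φ(7)) = (4,7) ∈ E(G2) ✓
  (0,8) → (φ(0),φ(8)) = (7,11) ∈ E(G2) ✓
  (0,9) → (φ(0),φ(9)) = (3,7) ∈ E(G2) ✓
  (0,10) → (φ(0),φ(10)) = (1,7) ∈ E(G2) ✓
  (0,11) → (φ(0),φ(11)) = (0,7) ∈ E(G2) ✓
  (1,3) → (φ(1),φ(3)) = (5,10) ∈ E(G2) ✓
  (1,5) → (φ(1),φ(5)) = (6,10) ∈ E(G2) ✓
  (1,6) → (φ(1),φ(6)) = (2,10) ∈ E(G2) ✓
  (1,7) → (φ(1),φ(7)) = (4,10) ∈ E(G2) ✓
  (1,8) → (φ(1),φ(8)) = (10,11) ∈ E(G2) ✓
  (2,4) → (φ(2),φ(4)) = (8,9) ∈ E(G2) ✓
  (2,5) → (φ(2),φ(5)) = (6,9) ∈ E(G2) ✓
  (2,6) → (φ(2),φ(6)) = (2,9) ∈ E(G2) ✓
  (2,7) → (φ(2),φ(7)) = (4,9) ∈ E(G2) ✓
  (2,8) → (φ(2),φ(8)) = (9,11) ∈ E(G2) ✓
  (2,11) → (φ(2),φ(11)) = (0,9) ∈ E(G2) ✓
  (3,4) → (φ(3),φ(4)) = (5,8) ∈ E(G2) ✓
  (3,5) → (φ(3),φ(5)) = (5,6) ∈ E(G2) ✓
  (3,6) → (φ(3),φ(6)) = (2,5) ∈ E(G2) ✓
  (3,7) → (φ(3),φ(7)) = (4,5) ∈ E(G2) ✓
  (3,8) → (φ(3),φ(8)) = (5,11) ∈ E(G2) ✓
  (3,10) → (φ(3),φ(10)) = (1,5) ∈ E(G2) ✓
  (3,11) → (φ(3),φ(11)) = (0,5) ∈ E(G2) ✓
  (4,5) → (φ(4),φ(5)) = (6,8) ∈ E(G2) ✓
  (4,7) → (φ(4),φ(7)) = (4,8) ∈ E(G2) ✓
  (4,9) → (φ(4),φ(9)) = (3,8) ∈ E(G2) ✓
  (5,6) → (φ(5),φ(6)) = (2,6) ∈ E(G2) ✓
  (5,7) → (φ(5),φ(7)) = (4,6) ∈ E(G2) ✓
  (5,8) → (φ(5),φ(8)) = (6,11) ∈ E(G2) ✓
  (5,10) → (φ(5),φ(10)) = (1,6) ∈ E(G2) ✓
  (6,7) → (φ(6),φ(7)) = (2,4) ∈ E(G2) ✓
  (6,8) → (φ(6),φ(8)) = (2,11) ∈ E(G2) ✓
  (6,9) → (φ(6),φ(9)) = (2,3) ∈ E(G2) ✓
  (6,10) → (φ(6),φ(10)) = (1,2) ∈ E(G2) ✓
  (7,9) → (φ(7),φ(9)) = (3,4) ∈ E(G2) ✓
  (8,9) → (φ(8),φ(9)) = (3,11) ∈ E(G2) ✓
  (8,10) → (φ(8),φ(10)) = (1,11) ∈ E(G2) ✓
  (8,11) → (φ(8),φ(11)) = (0,11) ∈ E(G2) ✓
  (9,11) → (φ(9),φ(11)) = (0,3) ∈ E(G2) ✓
  (10,11) → (φ(10),φ(11)) = (0,1) ∈ E(G2) ✓
All 43 edges of G1 map to edges of G2, and |E(G1)| = |E(G2)| = 43, so φ is a bijection on edges as well as vertices. Hence G1 ≅ G2.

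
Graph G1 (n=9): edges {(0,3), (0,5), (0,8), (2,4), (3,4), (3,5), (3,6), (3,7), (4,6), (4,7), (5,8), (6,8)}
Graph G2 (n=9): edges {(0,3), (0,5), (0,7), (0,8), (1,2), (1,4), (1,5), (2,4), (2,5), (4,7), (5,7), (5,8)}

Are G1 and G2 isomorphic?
Yes, isomorphic

The graphs are isomorphic.
One valid mapping φ: V(G1) → V(G2): 0→2, 1→6, 2→3, 3→5, 4→0, 5→1, 6→7, 7→8, 8→4

Verify φ preserves adjacency — for each edge of G1, its image is an edge of G2:
  (0,3) → (φ(0),φ(3)) = (2,5) ∈ E(G2) ✓
  (0,5) → (φ(0),φ(5)) = (1,2) ∈ E(G2) ✓
  (0,8) → (φ(0),φ(8)) = (2,4) ∈ E(G2) ✓
  (2,4) → (φ(2),φ(4)) = (0,3) ∈ E(G2) ✓
  (3,4) → (φ(3),φ(4)) = (0,5) ∈ E(G2) ✓
  (3,5) → (φ(3),φ(5)) = (1,5) ∈ E(G2) ✓
  (3,6) → (φ(3),φ(6)) = (5,7) ∈ E(G2) ✓
  (3,7) → (φ(3),φ(7)) = (5,8) ∈ E(G2) ✓
  (4,6) → (φ(4),φ(6)) = (0,7) ∈ E(G2) ✓
  (4,7) → (φ(4),φ(7)) = (0,8) ∈ E(G2) ✓
  (5,8) → (φ(5),φ(8)) = (1,4) ∈ E(G2) ✓
  (6,8) → (φ(6),φ(8)) = (4,7) ∈ E(G2) ✓
All 12 edges of G1 map to edges of G2, and |E(G1)| = |E(G2)| = 12, so φ is a bijection on edges as well as vertices. Hence G1 ≅ G2.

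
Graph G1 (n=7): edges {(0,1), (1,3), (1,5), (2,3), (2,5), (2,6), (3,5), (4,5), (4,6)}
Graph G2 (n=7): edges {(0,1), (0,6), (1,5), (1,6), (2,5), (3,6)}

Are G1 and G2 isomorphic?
No, not isomorphic

The graphs are NOT isomorphic.

Connected components of G1: 1 component(s) with vertex sets [[0, 1, 2, 3, 4, 5, 6]], sizes [7].
Connected components of G2: 2 component(s) with vertex sets [[4], [0, 1, 2, 3, 5, 6]], sizes [1, 6].
The number of connected components (and the multiset of component sizes) is an isomorphism invariant — an isomorphism maps each component of G1 bijectively onto a component of G2. Since G1 has 1 component(s) and G2 has 2, they cannot be isomorphic.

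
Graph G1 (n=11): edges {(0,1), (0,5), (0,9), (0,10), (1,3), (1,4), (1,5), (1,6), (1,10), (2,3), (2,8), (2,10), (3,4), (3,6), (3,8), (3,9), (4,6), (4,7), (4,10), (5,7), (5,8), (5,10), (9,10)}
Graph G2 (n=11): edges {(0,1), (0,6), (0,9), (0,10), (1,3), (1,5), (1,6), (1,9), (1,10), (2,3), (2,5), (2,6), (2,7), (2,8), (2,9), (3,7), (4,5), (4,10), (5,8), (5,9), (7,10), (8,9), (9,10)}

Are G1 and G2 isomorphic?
Yes, isomorphic

The graphs are isomorphic.
One valid mapping φ: V(G1) → V(G2): 0→0, 1→9, 2→3, 3→2, 4→5, 5→10, 6→8, 7→4, 8→7, 9→6, 10→1

Verify φ preserves adjacency — for each edge of G1, its image is an edge of G2:
  (0,1) → (φ(0),φ(1)) = (0,9) ∈ E(G2) ✓
  (0,5) → (φ(0),φ(5)) = (0,10) ∈ E(G2) ✓
  (0,9) → (φ(0),φ(9)) = (0,6) ∈ E(G2) ✓
  (0,10) → (φ(0),φ(10)) = (0,1) ∈ E(G2) ✓
  (1,3) → (φ(1),φ(3)) = (2,9) ∈ E(G2) ✓
  (1,4) → (φ(1),φ(4)) = (5,9) ∈ E(G2) ✓
  (1,5) → (φ(1),φ(5)) = (9,10) ∈ E(G2) ✓
  (1,6) → (φ(1),φ(6)) = (8,9) ∈ E(G2) ✓
  (1,10) → (φ(1),φ(10)) = (1,9) ∈ E(G2) ✓
  (2,3) → (φ(2),φ(3)) = (2,3) ∈ E(G2) ✓
  (2,8) → (φ(2),φ(8)) = (3,7) ∈ E(G2) ✓
  (2,10) → (φ(2),φ(10)) = (1,3) ∈ E(G2) ✓
  (3,4) → (φ(3),φ(4)) = (2,5) ∈ E(G2) ✓
  (3,6) → (φ(3),φ(6)) = (2,8) ∈ E(G2) ✓
  (3,8) → (φ(3),φ(8)) = (2,7) ∈ E(G2) ✓
  (3,9) → (φ(3),φ(9)) = (2,6) ∈ E(G2) ✓
  (4,6) → (φ(4),φ(6)) = (5,8) ∈ E(G2) ✓
  (4,7) → (φ(4),φ(7)) = (4,5) ∈ E(G2) ✓
  (4,10) → (φ(4),φ(10)) = (1,5) ∈ E(G2) ✓
  (5,7) → (φ(5),φ(7)) = (4,10) ∈ E(G2) ✓
  (5,8) → (φ(5),φ(8)) = (7,10) ∈ E(G2) ✓
  (5,10) → (φ(5),φ(10)) = (1,10) ∈ E(G2) ✓
  (9,10) → (φ(9),φ(10)) = (1,6) ∈ E(G2) ✓
All 23 edges of G1 map to edges of G2, and |E(G1)| = |E(G2)| = 23, so φ is a bijection on edges as well as vertices. Hence G1 ≅ G2.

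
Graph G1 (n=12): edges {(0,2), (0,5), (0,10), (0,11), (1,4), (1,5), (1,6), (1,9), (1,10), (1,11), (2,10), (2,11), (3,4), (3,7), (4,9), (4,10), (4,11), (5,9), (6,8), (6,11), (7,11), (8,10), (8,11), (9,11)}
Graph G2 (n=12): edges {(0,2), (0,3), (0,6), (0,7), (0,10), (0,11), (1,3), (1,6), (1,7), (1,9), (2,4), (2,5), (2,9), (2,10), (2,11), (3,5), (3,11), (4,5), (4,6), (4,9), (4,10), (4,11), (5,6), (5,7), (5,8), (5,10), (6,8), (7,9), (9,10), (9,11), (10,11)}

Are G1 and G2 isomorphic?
No, not isomorphic

The graphs are NOT isomorphic.

Degrees in G1: deg(0)=4, deg(1)=6, deg(2)=3, deg(3)=2, deg(4)=5, deg(5)=3, deg(6)=3, deg(7)=2, deg(8)=3, deg(9)=4, deg(10)=5, deg(11)=8.
Sorted degree sequence of G1: [8, 6, 5, 5, 4, 4, 3, 3, 3, 3, 2, 2].
Degrees in G2: deg(0)=6, deg(1)=4, deg(2)=6, deg(3)=4, deg(4)=6, deg(5)=7, deg(6)=5, deg(7)=4, deg(8)=2, deg(9)=6, deg(10)=6, deg(11)=6.
Sorted degree sequence of G2: [7, 6, 6, 6, 6, 6, 6, 5, 4, 4, 4, 2].
The (sorted) degree sequence is an isomorphism invariant, so since G1 and G2 have different degree sequences they cannot be isomorphic.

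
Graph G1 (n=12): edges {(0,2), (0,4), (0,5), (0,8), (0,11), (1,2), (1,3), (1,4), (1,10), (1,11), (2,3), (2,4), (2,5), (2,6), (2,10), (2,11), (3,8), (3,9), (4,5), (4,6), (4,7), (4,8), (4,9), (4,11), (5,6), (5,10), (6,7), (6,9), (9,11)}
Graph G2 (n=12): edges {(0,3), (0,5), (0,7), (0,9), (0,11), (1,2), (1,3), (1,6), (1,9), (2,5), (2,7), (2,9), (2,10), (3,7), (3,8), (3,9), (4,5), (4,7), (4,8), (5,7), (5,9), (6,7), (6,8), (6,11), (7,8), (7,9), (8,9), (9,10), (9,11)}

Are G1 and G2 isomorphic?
Yes, isomorphic

The graphs are isomorphic.
One valid mapping φ: V(G1) → V(G2): 0→0, 1→8, 2→7, 3→6, 4→9, 5→5, 6→2, 7→10, 8→11, 9→1, 10→4, 11→3

Verify φ preserves adjacency — for each edge of G1, its image is an edge of G2:
  (0,2) → (φ(0),φ(2)) = (0,7) ∈ E(G2) ✓
  (0,4) → (φ(0),φ(4)) = (0,9) ∈ E(G2) ✓
  (0,5) → (φ(0),φ(5)) = (0,5) ∈ E(G2) ✓
  (0,8) → (φ(0),φ(8)) = (0,11) ∈ E(G2) ✓
  (0,11) → (φ(0),φ(11)) = (0,3) ∈ E(G2) ✓
  (1,2) → (φ(1),φ(2)) = (7,8) ∈ E(G2) ✓
  (1,3) → (φ(1),φ(3)) = (6,8) ∈ E(G2) ✓
  (1,4) → (φ(1),φ(4)) = (8,9) ∈ E(G2) ✓
  (1,10) → (φ(1),φ(10)) = (4,8) ∈ E(G2) ✓
  (1,11) → (φ(1),φ(11)) = (3,8) ∈ E(G2) ✓
  (2,3) → (φ(2),φ(3)) = (6,7) ∈ E(G2) ✓
  (2,4) → (φ(2),φ(4)) = (7,9) ∈ E(G2) ✓
  (2,5) → (φ(2),φ(5)) = (5,7) ∈ E(G2) ✓
  (2,6) → (φ(2),φ(6)) = (2,7) ∈ E(G2) ✓
  (2,10) → (φ(2),φ(10)) = (4,7) ∈ E(G2) ✓
  (2,11) → (φ(2),φ(11)) = (3,7) ∈ E(G2) ✓
  (3,8) → (φ(3),φ(8)) = (6,11) ∈ E(G2) ✓
  (3,9) → (φ(3),φ(9)) = (1,6) ∈ E(G2) ✓
  (4,5) → (φ(4),φ(5)) = (5,9) ∈ E(G2) ✓
  (4,6) → (φ(4),φ(6)) = (2,9) ∈ E(G2) ✓
  (4,7) → (φ(4),φ(7)) = (9,10) ∈ E(G2) ✓
  (4,8) → (φ(4),φ(8)) = (9,11) ∈ E(G2) ✓
  (4,9) → (φ(4),φ(9)) = (1,9) ∈ E(G2) ✓
  (4,11) → (φ(4),φ(11)) = (3,9) ∈ E(G2) ✓
  (5,6) → (φ(5),φ(6)) = (2,5) ∈ E(G2) ✓
  (5,10) → (φ(5),φ(10)) = (4,5) ∈ E(G2) ✓
  (6,7) → (φ(6),φ(7)) = (2,10) ∈ E(G2) ✓
  (6,9) → (φ(6),φ(9)) = (1,2) ∈ E(G2) ✓
  (9,11) → (φ(9),φ(11)) = (1,3) ∈ E(G2) ✓
All 29 edges of G1 map to edges of G2, and |E(G1)| = |E(G2)| = 29, so φ is a bijection on edges as well as vertices. Hence G1 ≅ G2.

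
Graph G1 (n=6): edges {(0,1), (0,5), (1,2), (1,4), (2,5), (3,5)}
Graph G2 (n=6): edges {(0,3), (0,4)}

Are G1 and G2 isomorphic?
No, not isomorphic

The graphs are NOT isomorphic.

Degrees in G1: deg(0)=2, deg(1)=3, deg(2)=2, deg(3)=1, deg(4)=1, deg(5)=3.
Sorted degree sequence of G1: [3, 3, 2, 2, 1, 1].
Degrees in G2: deg(0)=2, deg(1)=0, deg(2)=0, deg(3)=1, deg(4)=1, deg(5)=0.
Sorted degree sequence of G2: [2, 1, 1, 0, 0, 0].
The (sorted) degree sequence is an isomorphism invariant, so since G1 and G2 have different degree sequences they cannot be isomorphic.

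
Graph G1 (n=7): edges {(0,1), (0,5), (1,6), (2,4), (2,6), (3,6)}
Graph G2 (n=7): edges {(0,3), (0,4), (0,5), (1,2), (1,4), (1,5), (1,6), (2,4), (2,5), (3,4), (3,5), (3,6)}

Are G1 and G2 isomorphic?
No, not isomorphic

The graphs are NOT isomorphic.

Counting triangles (3-cliques): G1 has 0, G2 has 4.
Triangle count is an isomorphism invariant, so differing triangle counts rule out isomorphism.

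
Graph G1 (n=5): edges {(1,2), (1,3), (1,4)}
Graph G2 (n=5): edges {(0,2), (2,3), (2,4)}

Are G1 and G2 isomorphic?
Yes, isomorphic

The graphs are isomorphic.
One valid mapping φ: V(G1) → V(G2): 0→1, 1→2, 2→0, 3→3, 4→4

Verify φ preserves adjacency — for each edge of G1, its image is an edge of G2:
  (1,2) → (φ(1),φ(2)) = (0,2) ∈ E(G2) ✓
  (1,3) → (φ(1),φ(3)) = (2,3) ∈ E(G2) ✓
  (1,4) → (φ(1),φ(4)) = (2,4) ∈ E(G2) ✓
All 3 edges of G1 map to edges of G2, and |E(G1)| = |E(G2)| = 3, so φ is a bijection on edges as well as vertices. Hence G1 ≅ G2.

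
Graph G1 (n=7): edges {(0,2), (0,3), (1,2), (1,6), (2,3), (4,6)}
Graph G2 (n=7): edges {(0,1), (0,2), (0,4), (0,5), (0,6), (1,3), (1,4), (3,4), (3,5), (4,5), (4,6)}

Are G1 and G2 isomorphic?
No, not isomorphic

The graphs are NOT isomorphic.

Counting triangles (3-cliques): G1 has 1, G2 has 5.
Triangle count is an isomorphism invariant, so differing triangle counts rule out isomorphism.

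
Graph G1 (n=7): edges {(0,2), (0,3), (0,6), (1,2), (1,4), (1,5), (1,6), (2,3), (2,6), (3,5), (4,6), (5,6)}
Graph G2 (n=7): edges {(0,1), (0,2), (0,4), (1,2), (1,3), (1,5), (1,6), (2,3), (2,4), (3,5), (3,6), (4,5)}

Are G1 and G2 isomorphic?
Yes, isomorphic

The graphs are isomorphic.
One valid mapping φ: V(G1) → V(G2): 0→0, 1→3, 2→2, 3→4, 4→6, 5→5, 6→1

Verify φ preserves adjacency — for each edge of G1, its image is an edge of G2:
  (0,2) → (φ(0),φ(2)) = (0,2) ∈ E(G2) ✓
  (0,3) → (φ(0),φ(3)) = (0,4) ∈ E(G2) ✓
  (0,6) → (φ(0),φ(6)) = (0,1) ∈ E(G2) ✓
  (1,2) → (φ(1),φ(2)) = (2,3) ∈ E(G2) ✓
  (1,4) → (φ(1),φ(4)) = (3,6) ∈ E(G2) ✓
  (1,5) → (φ(1),φ(5)) = (3,5) ∈ E(G2) ✓
  (1,6) → (φ(1),φ(6)) = (1,3) ∈ E(G2) ✓
  (2,3) → (φ(2),φ(3)) = (2,4) ∈ E(G2) ✓
  (2,6) → (φ(2),φ(6)) = (1,2) ∈ E(G2) ✓
  (3,5) → (φ(3),φ(5)) = (4,5) ∈ E(G2) ✓
  (4,6) → (φ(4),φ(6)) = (1,6) ∈ E(G2) ✓
  (5,6) → (φ(5),φ(6)) = (1,5) ∈ E(G2) ✓
All 12 edges of G1 map to edges of G2, and |E(G1)| = |E(G2)| = 12, so φ is a bijection on edges as well as vertices. Hence G1 ≅ G2.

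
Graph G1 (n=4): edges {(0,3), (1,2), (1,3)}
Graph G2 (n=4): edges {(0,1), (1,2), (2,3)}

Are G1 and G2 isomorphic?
Yes, isomorphic

The graphs are isomorphic.
One valid mapping φ: V(G1) → V(G2): 0→3, 1→1, 2→0, 3→2

Verify φ preserves adjacency — for each edge of G1, its image is an edge of G2:
  (0,3) → (φ(0),φ(3)) = (2,3) ∈ E(G2) ✓
  (1,2) → (φ(1),φ(2)) = (0,1) ∈ E(G2) ✓
  (1,3) → (φ(1),φ(3)) = (1,2) ∈ E(G2) ✓
All 3 edges of G1 map to edges of G2, and |E(G1)| = |E(G2)| = 3, so φ is a bijection on edges as well as vertices. Hence G1 ≅ G2.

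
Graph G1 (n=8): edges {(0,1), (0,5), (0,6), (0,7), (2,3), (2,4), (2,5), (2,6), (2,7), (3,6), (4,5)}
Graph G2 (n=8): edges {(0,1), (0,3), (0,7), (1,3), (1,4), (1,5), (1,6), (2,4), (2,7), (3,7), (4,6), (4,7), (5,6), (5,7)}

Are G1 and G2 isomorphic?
No, not isomorphic

The graphs are NOT isomorphic.

Counting triangles (3-cliques): G1 has 2, G2 has 5.
Triangle count is an isomorphism invariant, so differing triangle counts rule out isomorphism.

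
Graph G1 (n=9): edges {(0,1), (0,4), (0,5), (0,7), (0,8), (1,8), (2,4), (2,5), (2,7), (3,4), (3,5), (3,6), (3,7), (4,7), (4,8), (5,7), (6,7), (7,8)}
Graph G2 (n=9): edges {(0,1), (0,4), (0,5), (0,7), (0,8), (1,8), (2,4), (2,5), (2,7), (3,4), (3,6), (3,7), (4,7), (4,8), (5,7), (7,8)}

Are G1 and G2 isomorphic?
No, not isomorphic

The graphs are NOT isomorphic.

Counting edges: G1 has 18 edge(s); G2 has 16 edge(s).
Edge count is an isomorphism invariant (a bijection on vertices induces a bijection on edges), so differing edge counts rule out isomorphism.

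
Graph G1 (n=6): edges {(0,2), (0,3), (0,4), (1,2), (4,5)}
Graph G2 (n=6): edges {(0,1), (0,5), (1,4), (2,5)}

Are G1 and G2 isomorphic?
No, not isomorphic

The graphs are NOT isomorphic.

Connected components of G1: 1 component(s) with vertex sets [[0, 1, 2, 3, 4, 5]], sizes [6].
Connected components of G2: 2 component(s) with vertex sets [[3], [0, 1, 2, 4, 5]], sizes [1, 5].
The number of connected components (and the multiset of component sizes) is an isomorphism invariant — an isomorphism maps each component of G1 bijectively onto a component of G2. Since G1 has 1 component(s) and G2 has 2, they cannot be isomorphic.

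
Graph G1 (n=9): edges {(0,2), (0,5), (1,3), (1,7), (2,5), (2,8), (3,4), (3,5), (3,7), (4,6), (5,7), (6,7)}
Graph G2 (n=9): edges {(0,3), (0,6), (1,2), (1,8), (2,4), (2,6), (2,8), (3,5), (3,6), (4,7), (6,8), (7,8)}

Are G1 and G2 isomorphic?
Yes, isomorphic

The graphs are isomorphic.
One valid mapping φ: V(G1) → V(G2): 0→0, 1→1, 2→3, 3→8, 4→7, 5→6, 6→4, 7→2, 8→5

Verify φ preserves adjacency — for each edge of G1, its image is an edge of G2:
  (0,2) → (φ(0),φ(2)) = (0,3) ∈ E(G2) ✓
  (0,5) → (φ(0),φ(5)) = (0,6) ∈ E(G2) ✓
  (1,3) → (φ(1),φ(3)) = (1,8) ∈ E(G2) ✓
  (1,7) → (φ(1),φ(7)) = (1,2) ∈ E(G2) ✓
  (2,5) → (φ(2),φ(5)) = (3,6) ∈ E(G2) ✓
  (2,8) → (φ(2),φ(8)) = (3,5) ∈ E(G2) ✓
  (3,4) → (φ(3),φ(4)) = (7,8) ∈ E(G2) ✓
  (3,5) → (φ(3),φ(5)) = (6,8) ∈ E(G2) ✓
  (3,7) → (φ(3),φ(7)) = (2,8) ∈ E(G2) ✓
  (4,6) → (φ(4),φ(6)) = (4,7) ∈ E(G2) ✓
  (5,7) → (φ(5),φ(7)) = (2,6) ∈ E(G2) ✓
  (6,7) → (φ(6),φ(7)) = (2,4) ∈ E(G2) ✓
All 12 edges of G1 map to edges of G2, and |E(G1)| = |E(G2)| = 12, so φ is a bijection on edges as well as vertices. Hence G1 ≅ G2.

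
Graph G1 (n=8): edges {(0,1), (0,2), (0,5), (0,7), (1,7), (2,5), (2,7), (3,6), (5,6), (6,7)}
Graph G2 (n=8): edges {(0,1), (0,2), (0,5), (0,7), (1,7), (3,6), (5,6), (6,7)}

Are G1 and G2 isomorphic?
No, not isomorphic

The graphs are NOT isomorphic.

Counting edges: G1 has 10 edge(s); G2 has 8 edge(s).
Edge count is an isomorphism invariant (a bijection on vertices induces a bijection on edges), so differing edge counts rule out isomorphism.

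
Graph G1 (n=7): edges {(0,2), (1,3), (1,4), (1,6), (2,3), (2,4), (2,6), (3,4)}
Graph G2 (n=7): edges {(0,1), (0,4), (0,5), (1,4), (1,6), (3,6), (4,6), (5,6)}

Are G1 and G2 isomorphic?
Yes, isomorphic

The graphs are isomorphic.
One valid mapping φ: V(G1) → V(G2): 0→3, 1→0, 2→6, 3→1, 4→4, 5→2, 6→5

Verify φ preserves adjacency — for each edge of G1, its image is an edge of G2:
  (0,2) → (φ(0),φ(2)) = (3,6) ∈ E(G2) ✓
  (1,3) → (φ(1),φ(3)) = (0,1) ∈ E(G2) ✓
  (1,4) → (φ(1),φ(4)) = (0,4) ∈ E(G2) ✓
  (1,6) → (φ(1),φ(6)) = (0,5) ∈ E(G2) ✓
  (2,3) → (φ(2),φ(3)) = (1,6) ∈ E(G2) ✓
  (2,4) → (φ(2),φ(4)) = (4,6) ∈ E(G2) ✓
  (2,6) → (φ(2),φ(6)) = (5,6) ∈ E(G2) ✓
  (3,4) → (φ(3),φ(4)) = (1,4) ∈ E(G2) ✓
All 8 edges of G1 map to edges of G2, and |E(G1)| = |E(G2)| = 8, so φ is a bijection on edges as well as vertices. Hence G1 ≅ G2.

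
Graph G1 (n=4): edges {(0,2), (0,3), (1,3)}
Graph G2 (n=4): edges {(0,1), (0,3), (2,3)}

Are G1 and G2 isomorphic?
Yes, isomorphic

The graphs are isomorphic.
One valid mapping φ: V(G1) → V(G2): 0→0, 1→2, 2→1, 3→3

Verify φ preserves adjacency — for each edge of G1, its image is an edge of G2:
  (0,2) → (φ(0),φ(2)) = (0,1) ∈ E(G2) ✓
  (0,3) → (φ(0),φ(3)) = (0,3) ∈ E(G2) ✓
  (1,3) → (φ(1),φ(3)) = (2,3) ∈ E(G2) ✓
All 3 edges of G1 map to edges of G2, and |E(G1)| = |E(G2)| = 3, so φ is a bijection on edges as well as vertices. Hence G1 ≅ G2.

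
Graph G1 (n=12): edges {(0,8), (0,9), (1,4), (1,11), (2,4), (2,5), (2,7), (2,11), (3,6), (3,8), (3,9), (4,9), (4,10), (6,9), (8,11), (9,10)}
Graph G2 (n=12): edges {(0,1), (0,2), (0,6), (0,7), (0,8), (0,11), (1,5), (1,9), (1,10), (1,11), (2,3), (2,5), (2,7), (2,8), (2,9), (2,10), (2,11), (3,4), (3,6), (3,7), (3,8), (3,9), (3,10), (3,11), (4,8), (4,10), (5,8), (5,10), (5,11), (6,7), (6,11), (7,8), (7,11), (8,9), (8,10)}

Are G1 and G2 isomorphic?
No, not isomorphic

The graphs are NOT isomorphic.

Counting triangles (3-cliques): G1 has 2, G2 has 33.
Triangle count is an isomorphism invariant, so differing triangle counts rule out isomorphism.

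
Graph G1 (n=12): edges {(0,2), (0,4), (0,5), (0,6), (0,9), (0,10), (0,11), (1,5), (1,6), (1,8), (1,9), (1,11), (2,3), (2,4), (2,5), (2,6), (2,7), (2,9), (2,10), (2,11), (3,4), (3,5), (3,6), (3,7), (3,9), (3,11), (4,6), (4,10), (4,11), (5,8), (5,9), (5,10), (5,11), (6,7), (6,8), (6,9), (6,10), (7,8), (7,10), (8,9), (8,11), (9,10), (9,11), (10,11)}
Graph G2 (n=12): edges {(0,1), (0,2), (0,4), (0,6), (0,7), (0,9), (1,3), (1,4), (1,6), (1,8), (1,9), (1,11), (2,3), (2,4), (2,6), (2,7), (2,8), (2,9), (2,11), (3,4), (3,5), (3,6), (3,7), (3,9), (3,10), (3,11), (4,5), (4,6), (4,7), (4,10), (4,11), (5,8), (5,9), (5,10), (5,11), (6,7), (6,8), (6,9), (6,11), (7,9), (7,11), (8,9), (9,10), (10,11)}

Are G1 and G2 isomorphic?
Yes, isomorphic

The graphs are isomorphic.
One valid mapping φ: V(G1) → V(G2): 0→7, 1→10, 2→6, 3→1, 4→0, 5→11, 6→9, 7→8, 8→5, 9→3, 10→2, 11→4

Verify φ preserves adjacency — for each edge of G1, its image is an edge of G2:
  (0,2) → (φ(0),φ(2)) = (6,7) ∈ E(G2) ✓
  (0,4) → (φ(0),φ(4)) = (0,7) ∈ E(G2) ✓
  (0,5) → (φ(0),φ(5)) = (7,11) ∈ E(G2) ✓
  (0,6) → (φ(0),φ(6)) = (7,9) ∈ E(G2) ✓
  (0,9) → (φ(0),φ(9)) = (3,7) ∈ E(G2) ✓
  (0,10) → (φ(0),φ(10)) = (2,7) ∈ E(G2) ✓
  (0,11) → (φ(0),φ(11)) = (4,7) ∈ E(G2) ✓
  (1,5) → (φ(1),φ(5)) = (10,11) ∈ E(G2) ✓
  (1,6) → (φ(1),φ(6)) = (9,10) ∈ E(G2) ✓
  (1,8) → (φ(1),φ(8)) = (5,10) ∈ E(G2) ✓
  (1,9) → (φ(1),φ(9)) = (3,10) ∈ E(G2) ✓
  (1,11) → (φ(1),φ(11)) = (4,10) ∈ E(G2) ✓
  (2,3) → (φ(2),φ(3)) = (1,6) ∈ E(G2) ✓
  (2,4) → (φ(2),φ(4)) = (0,6) ∈ E(G2) ✓
  (2,5) → (φ(2),φ(5)) = (6,11) ∈ E(G2) ✓
  (2,6) → (φ(2),φ(6)) = (6,9) ∈ E(G2) ✓
  (2,7) → (φ(2),φ(7)) = (6,8) ∈ E(G2) ✓
  (2,9) → (φ(2),φ(9)) = (3,6) ∈ E(G2) ✓
  (2,10) → (φ(2),φ(10)) = (2,6) ∈ E(G2) ✓
  (2,11) → (φ(2),φ(11)) = (4,6) ∈ E(G2) ✓
  (3,4) → (φ(3),φ(4)) = (0,1) ∈ E(G2) ✓
  (3,5) → (φ(3),φ(5)) = (1,11) ∈ E(G2) ✓
  (3,6) → (φ(3),φ(6)) = (1,9) ∈ E(G2) ✓
  (3,7) → (φ(3),φ(7)) = (1,8) ∈ E(G2) ✓
  (3,9) → (φ(3),φ(9)) = (1,3) ∈ E(G2) ✓
  (3,11) → (φ(3),φ(11)) = (1,4) ∈ E(G2) ✓
  (4,6) → (φ(4),φ(6)) = (0,9) ∈ E(G2) ✓
  (4,10) → (φ(4),φ(10)) = (0,2) ∈ E(G2) ✓
  (4,11) → (φ(4),φ(11)) = (0,4) ∈ E(G2) ✓
  (5,8) → (φ(5),φ(8)) = (5,11) ∈ E(G2) ✓
  (5,9) → (φ(5),φ(9)) = (3,11) ∈ E(G2) ✓
  (5,10) → (φ(5),φ(10)) = (2,11) ∈ E(G2) ✓
  (5,11) → (φ(5),φ(11)) = (4,11) ∈ E(G2) ✓
  (6,7) → (φ(6),φ(7)) = (8,9) ∈ E(G2) ✓
  (6,8) → (φ(6),φ(8)) = (5,9) ∈ E(G2) ✓
  (6,9) → (φ(6),φ(9)) = (3,9) ∈ E(G2) ✓
  (6,10) → (φ(6),φ(10)) = (2,9) ∈ E(G2) ✓
  (7,8) → (φ(7),φ(8)) = (5,8) ∈ E(G2) ✓
  (7,10) → (φ(7),φ(10)) = (2,8) ∈ E(G2) ✓
  (8,9) → (φ(8),φ(9)) = (3,5) ∈ E(G2) ✓
  (8,11) → (φ(8),φ(11)) = (4,5) ∈ E(G2) ✓
  (9,10) → (φ(9),φ(10)) = (2,3) ∈ E(G2) ✓
  (9,11) → (φ(9),φ(11)) = (3,4) ∈ E(G2) ✓
  (10,11) → (φ(10),φ(11)) = (2,4) ∈ E(G2) ✓
All 44 edges of G1 map to edges of G2, and |E(G1)| = |E(G2)| = 44, so φ is a bijection on edges as well as vertices. Hence G1 ≅ G2.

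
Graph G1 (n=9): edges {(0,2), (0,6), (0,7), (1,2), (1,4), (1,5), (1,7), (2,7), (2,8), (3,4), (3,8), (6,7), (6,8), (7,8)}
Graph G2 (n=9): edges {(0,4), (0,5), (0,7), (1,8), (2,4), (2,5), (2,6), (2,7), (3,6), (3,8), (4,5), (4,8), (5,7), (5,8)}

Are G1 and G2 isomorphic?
Yes, isomorphic

The graphs are isomorphic.
One valid mapping φ: V(G1) → V(G2): 0→0, 1→8, 2→4, 3→6, 4→3, 5→1, 6→7, 7→5, 8→2

Verify φ preserves adjacency — for each edge of G1, its image is an edge of G2:
  (0,2) → (φ(0),φ(2)) = (0,4) ∈ E(G2) ✓
  (0,6) → (φ(0),φ(6)) = (0,7) ∈ E(G2) ✓
  (0,7) → (φ(0),φ(7)) = (0,5) ∈ E(G2) ✓
  (1,2) → (φ(1),φ(2)) = (4,8) ∈ E(G2) ✓
  (1,4) → (φ(1),φ(4)) = (3,8) ∈ E(G2) ✓
  (1,5) → (φ(1),φ(5)) = (1,8) ∈ E(G2) ✓
  (1,7) → (φ(1),φ(7)) = (5,8) ∈ E(G2) ✓
  (2,7) → (φ(2),φ(7)) = (4,5) ∈ E(G2) ✓
  (2,8) → (φ(2),φ(8)) = (2,4) ∈ E(G2) ✓
  (3,4) → (φ(3),φ(4)) = (3,6) ∈ E(G2) ✓
  (3,8) → (φ(3),φ(8)) = (2,6) ∈ E(G2) ✓
  (6,7) → (φ(6),φ(7)) = (5,7) ∈ E(G2) ✓
  (6,8) → (φ(6),φ(8)) = (2,7) ∈ E(G2) ✓
  (7,8) → (φ(7),φ(8)) = (2,5) ∈ E(G2) ✓
All 14 edges of G1 map to edges of G2, and |E(G1)| = |E(G2)| = 14, so φ is a bijection on edges as well as vertices. Hence G1 ≅ G2.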